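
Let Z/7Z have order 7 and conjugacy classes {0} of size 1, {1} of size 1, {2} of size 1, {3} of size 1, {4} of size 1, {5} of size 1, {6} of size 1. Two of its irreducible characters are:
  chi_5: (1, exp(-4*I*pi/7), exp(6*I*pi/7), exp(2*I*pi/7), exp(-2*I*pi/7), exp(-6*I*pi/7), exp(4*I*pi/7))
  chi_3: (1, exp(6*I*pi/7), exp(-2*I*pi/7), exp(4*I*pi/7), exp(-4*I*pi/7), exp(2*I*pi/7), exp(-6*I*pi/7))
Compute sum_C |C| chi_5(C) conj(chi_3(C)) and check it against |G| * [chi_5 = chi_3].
Sum = 0; so <chi_5, chi_3> = 0 (distinct irreducibles are orthogonal).

Solution. Compute term by term over conjugacy classes (|C| * chi_5(C) * conj(chi_3(C))):
  1*(1)*conj(1) + 1*(exp(-4*I*pi/7))*conj(exp(6*I*pi/7)) + 1*(exp(6*I*pi/7))*conj(exp(-2*I*pi/7)) + 1*(exp(2*I*pi/7))*conj(exp(4*I*pi/7)) + 1*(exp(-2*I*pi/7))*conj(exp(-4*I*pi/7)) + 1*(exp(-6*I*pi/7))*conj(exp(2*I*pi/7)) + 1*(exp(4*I*pi/7))*conj(exp(-6*I*pi/7))
  = (1) + (exp(4*I*pi/7)) + (exp(-6*I*pi/7)) + (exp(-2*I*pi/7)) + (exp(2*I*pi/7)) + (exp(6*I*pi/7)) + (exp(-4*I*pi/7))
  = 0.
(Exp terms are combined using exp(i*s)*conj(exp(i*t)) = exp(i*(s-t)), and sums of them are collapsed using the identity that for every m > 1 the m distinct m-th roots of unity sum to 0, e.g. 1 + exp(2*I*pi/3) + exp(-2*I*pi/3) = 0.)
Dividing by |G| = 7 gives 0/7 = 0, matching the row-orthogonality relation <chi_5, chi_3> = [chi_5 = chi_3].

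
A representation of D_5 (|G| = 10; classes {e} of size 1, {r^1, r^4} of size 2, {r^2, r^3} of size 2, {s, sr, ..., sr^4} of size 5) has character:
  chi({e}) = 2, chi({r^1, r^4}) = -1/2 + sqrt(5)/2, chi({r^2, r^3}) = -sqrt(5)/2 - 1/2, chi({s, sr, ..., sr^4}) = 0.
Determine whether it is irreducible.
Irreducible: <chi, chi> = 1.

Solution. <chi, chi> = (1/|G|) sum_C |C| * |chi(C)|^2 = (1/10)[1*|2|^2 + 2*|-1/2 + sqrt(5)/2|^2 + 2*|-sqrt(5)/2 - 1/2|^2 + 5*|0|^2]
  = (1/10)[(4) + (3 - sqrt(5)) + (sqrt(5) + 3) + (0)] = 10/10 = 1.
A character is irreducible iff <chi, chi> = 1, so this representation is irreducible.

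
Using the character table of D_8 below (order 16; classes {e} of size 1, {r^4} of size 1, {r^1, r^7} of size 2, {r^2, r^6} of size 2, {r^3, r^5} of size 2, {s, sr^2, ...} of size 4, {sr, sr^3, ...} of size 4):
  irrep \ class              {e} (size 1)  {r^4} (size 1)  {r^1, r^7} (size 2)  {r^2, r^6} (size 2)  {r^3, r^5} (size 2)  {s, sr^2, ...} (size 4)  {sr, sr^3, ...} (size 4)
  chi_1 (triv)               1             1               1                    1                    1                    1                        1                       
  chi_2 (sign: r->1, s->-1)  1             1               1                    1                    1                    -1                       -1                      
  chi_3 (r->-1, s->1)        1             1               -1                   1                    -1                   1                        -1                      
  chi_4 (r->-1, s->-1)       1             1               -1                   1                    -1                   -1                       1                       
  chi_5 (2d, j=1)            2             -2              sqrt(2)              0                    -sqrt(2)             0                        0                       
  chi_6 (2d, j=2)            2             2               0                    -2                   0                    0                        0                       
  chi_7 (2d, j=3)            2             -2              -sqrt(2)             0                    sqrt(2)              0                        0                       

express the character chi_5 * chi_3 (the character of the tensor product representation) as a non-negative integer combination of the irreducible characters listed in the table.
chi_5 tensor chi_3 = chi_7 (all other irreducibles have multiplicity 0).

Argument: The character of a tensor product is the pointwise product (chi_5 * chi_3)(C) = chi_5(C) * chi_3(C):
  {e}: (2)*(1), {r^4}: (-2)*(1), {r^1, r^7}: (sqrt(2))*(-1), {r^2, r^6}: (0)*(1), {r^3, r^5}: (-sqrt(2))*(-1), {s, sr^2, ...}: (0)*(1), {sr, sr^3, ...}: (0)*(-1)
so (chi_5 * chi_3) takes values
  {e} -> 2, {r^4} -> -2, {r^1, r^7} -> -sqrt(2), {r^2, r^6} -> 0, {r^3, r^5} -> sqrt(2), {s, sr^2, ...} -> 0, {sr, sr^3, ...} -> 0.
Now take the inner product of this character with each irreducible chi from the table, <chi_5*chi_3, chi> = (1/16) sum_C |C| (chi_5*chi_3)(C) conj(chi(C)):
  <chi_5*chi_3, chi_1> = (1/16)[1*(2)*conj(1) + 1*(-2)*conj(1) + 2*(-sqrt(2))*conj(1) + 2*(0)*conj(1) + 2*(sqrt(2))*conj(1) + 4*(0)*conj(1) + 4*(0)*conj(1)]
      = (1/16)[(2) + (-2) + (-2*sqrt(2)) + (0) + (2*sqrt(2)) + (0) + (0)] = 0/16 = 0
  <chi_5*chi_3, chi_2> = (1/16)[1*(2)*conj(1) + 1*(-2)*conj(1) + 2*(-sqrt(2))*conj(1) + 2*(0)*conj(1) + 2*(sqrt(2))*conj(1) + 4*(0)*conj(-1) + 4*(0)*conj(-1)]
      = (1/16)[(2) + (-2) + (-2*sqrt(2)) + (0) + (2*sqrt(2)) + (0) + (0)] = 0/16 = 0
  <chi_5*chi_3, chi_3> = (1/16)[1*(2)*conj(1) + 1*(-2)*conj(1) + 2*(-sqrt(2))*conj(-1) + 2*(0)*conj(1) + 2*(sqrt(2))*conj(-1) + 4*(0)*conj(1) + 4*(0)*conj(-1)]
      = (1/16)[(2) + (-2) + (2*sqrt(2)) + (0) + (-2*sqrt(2)) + (0) + (0)] = 0/16 = 0
  <chi_5*chi_3, chi_4> = (1/16)[1*(2)*conj(1) + 1*(-2)*conj(1) + 2*(-sqrt(2))*conj(-1) + 2*(0)*conj(1) + 2*(sqrt(2))*conj(-1) + 4*(0)*conj(-1) + 4*(0)*conj(1)]
      = (1/16)[(2) + (-2) + (2*sqrt(2)) + (0) + (-2*sqrt(2)) + (0) + (0)] = 0/16 = 0
  <chi_5*chi_3, chi_5> = (1/16)[1*(2)*conj(2) + 1*(-2)*conj(-2) + 2*(-sqrt(2))*conj(sqrt(2)) + 2*(0)*conj(0) + 2*(sqrt(2))*conj(-sqrt(2)) + 4*(0)*conj(0) + 4*(0)*conj(0)]
      = (1/16)[(4) + (4) + (-4) + (0) + (-4) + (0) + (0)] = 0/16 = 0
  <chi_5*chi_3, chi_6> = (1/16)[1*(2)*conj(2) + 1*(-2)*conj(2) + 2*(-sqrt(2))*conj(0) + 2*(0)*conj(-2) + 2*(sqrt(2))*conj(0) + 4*(0)*conj(0) + 4*(0)*conj(0)]
      = (1/16)[(4) + (-4) + (0) + (0) + (0) + (0) + (0)] = 0/16 = 0
  <chi_5*chi_3, chi_7> = (1/16)[1*(2)*conj(2) + 1*(-2)*conj(-2) + 2*(-sqrt(2))*conj(-sqrt(2)) + 2*(0)*conj(0) + 2*(sqrt(2))*conj(sqrt(2)) + 4*(0)*conj(0) + 4*(0)*conj(0)]
      = (1/16)[(4) + (4) + (4) + (0) + (4) + (0) + (0)] = 16/16 = 1
Hence the multiplicities are chi_7: 1. Dimension check: dim(chi_5)*dim(chi_3) = 2*1 = 2 and sum (mult * dim) = 1*2 = 2.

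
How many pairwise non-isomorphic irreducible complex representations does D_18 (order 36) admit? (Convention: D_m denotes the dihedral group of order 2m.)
12

Details: The number of irreducible complex representations of a finite group equals its number of conjugacy classes. D_18 has 12 conjugacy classes (n/2 + 3 for n even), so D_18 (order 36) has exactly 12 irreducible complex representations.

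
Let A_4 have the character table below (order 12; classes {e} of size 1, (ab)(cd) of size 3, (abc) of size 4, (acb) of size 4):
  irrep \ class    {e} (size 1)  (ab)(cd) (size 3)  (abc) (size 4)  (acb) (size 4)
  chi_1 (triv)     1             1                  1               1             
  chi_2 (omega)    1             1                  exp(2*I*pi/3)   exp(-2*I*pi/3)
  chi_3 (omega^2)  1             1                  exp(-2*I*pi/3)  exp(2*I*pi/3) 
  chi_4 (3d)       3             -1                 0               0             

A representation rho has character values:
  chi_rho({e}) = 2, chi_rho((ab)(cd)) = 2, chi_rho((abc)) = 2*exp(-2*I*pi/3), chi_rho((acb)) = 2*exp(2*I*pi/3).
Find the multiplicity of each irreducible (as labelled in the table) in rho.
Multiplicities: chi_1: 0, chi_2: 0, chi_3: 2, chi_4: 0.

Proof sketch: Use <chi_rho, chi> = (1/|G|) sum_C |C| * chi_rho(C) * conj(chi(C)) with |G| = 12 for each irreducible chi in the table:
  <chi_rho, chi_1> = (1/12)[1*(2)*conj(1) + 3*(2)*conj(1) + 4*(2*exp(-2*I*pi/3))*conj(1) + 4*(2*exp(2*I*pi/3))*conj(1)]
      = (1/12)[(2) + (6) + (8*exp(-2*I*pi/3)) + (8*exp(2*I*pi/3))] = 0/12 = 0
  <chi_rho, chi_2> = (1/12)[1*(2)*conj(1) + 3*(2)*conj(1) + 4*(2*exp(-2*I*pi/3))*conj(exp(2*I*pi/3)) + 4*(2*exp(2*I*pi/3))*conj(exp(-2*I*pi/3))]
      = (1/12)[(2) + (6) + (8*exp(2*I*pi/3)) + (8*exp(-2*I*pi/3))] = 0/12 = 0
  <chi_rho, chi_3> = (1/12)[1*(2)*conj(1) + 3*(2)*conj(1) + 4*(2*exp(-2*I*pi/3))*conj(exp(-2*I*pi/3)) + 4*(2*exp(2*I*pi/3))*conj(exp(2*I*pi/3))]
      = (1/12)[(2) + (6) + (8) + (8)] = 24/12 = 2
  <chi_rho, chi_4> = (1/12)[1*(2)*conj(3) + 3*(2)*conj(-1) + 4*(2*exp(-2*I*pi/3))*conj(0) + 4*(2*exp(2*I*pi/3))*conj(0)]
      = (1/12)[(6) + (-6) + (0) + (0)] = 0/12 = 0
(Exp terms are combined using exp(i*s)*conj(exp(i*t)) = exp(i*(s-t)), and sums of them are collapsed using the identity that for every m > 1 the m distinct m-th roots of unity sum to 0, e.g. 1 + exp(2*I*pi/3) + exp(-2*I*pi/3) = 0.)
Dimension check: dim(rho) = sum (mult * dim) = 0*1 + 0*1 + 2*1 + 0*3 = 2 = chi_rho(e) = 2.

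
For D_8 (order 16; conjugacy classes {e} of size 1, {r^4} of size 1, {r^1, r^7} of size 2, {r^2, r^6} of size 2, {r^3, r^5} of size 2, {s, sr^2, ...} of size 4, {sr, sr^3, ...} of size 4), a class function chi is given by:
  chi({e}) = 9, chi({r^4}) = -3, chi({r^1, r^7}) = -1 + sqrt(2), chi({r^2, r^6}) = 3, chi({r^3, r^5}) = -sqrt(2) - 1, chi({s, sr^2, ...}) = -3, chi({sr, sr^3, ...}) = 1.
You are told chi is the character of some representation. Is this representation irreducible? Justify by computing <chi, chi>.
Not irreducible (reducible): <chi, chi> = 10 > 1.

Justification: <chi, chi> = (1/|G|) sum_C |C| * |chi(C)|^2 = (1/16)[1*|9|^2 + 1*|-3|^2 + 2*|-1 + sqrt(2)|^2 + 2*|3|^2 + 2*|-sqrt(2) - 1|^2 + 4*|-3|^2 + 4*|1|^2]
  = (1/16)[(81) + (9) + (6 - 4*sqrt(2)) + (18) + (4*sqrt(2) + 6) + (36) + (4)] = 160/16 = 10.
A character is irreducible iff <chi, chi> = 1, so this representation is reducible.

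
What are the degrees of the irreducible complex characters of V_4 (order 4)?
Dimensions: 1, 1, 1, 1

Justification: There are 4 irreducibles (= number of conjugacy classes). Their dimensions d_i satisfy sum d_i^2 = |G| = 4: 1 + 1 + 1 + 1 = 4.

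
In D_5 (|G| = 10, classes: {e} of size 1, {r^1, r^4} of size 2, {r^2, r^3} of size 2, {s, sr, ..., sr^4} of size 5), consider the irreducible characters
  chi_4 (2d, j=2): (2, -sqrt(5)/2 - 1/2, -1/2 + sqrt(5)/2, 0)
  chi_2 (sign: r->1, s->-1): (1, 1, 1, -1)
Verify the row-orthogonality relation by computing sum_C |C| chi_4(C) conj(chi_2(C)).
Sum = 0; so <chi_4, chi_2> = 0 (distinct irreducibles are orthogonal).

Explanation: Compute term by term over conjugacy classes (|C| * chi_4(C) * conj(chi_2(C))):
  1*(2)*conj(1) + 2*(-sqrt(5)/2 - 1/2)*conj(1) + 2*(-1/2 + sqrt(5)/2)*conj(1) + 5*(0)*conj(-1)
  = (2) + (-sqrt(5) - 1) + (-1 + sqrt(5)) + (0)
  = 0.
Dividing by |G| = 10 gives 0/10 = 0, matching the row-orthogonality relation <chi_4, chi_2> = [chi_4 = chi_2].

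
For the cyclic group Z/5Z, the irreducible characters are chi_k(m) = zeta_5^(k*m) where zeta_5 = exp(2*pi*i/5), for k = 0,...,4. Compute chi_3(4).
chi_3(4) = zeta_5^12 = exp(4*I*pi/5)

Argument: chi_3(4) = zeta_5^(3*4) = zeta_5^12. Since zeta_5^5 = 1, this equals zeta_5^2 = exp(2*pi*i*2/5) = exp(4*I*pi/5).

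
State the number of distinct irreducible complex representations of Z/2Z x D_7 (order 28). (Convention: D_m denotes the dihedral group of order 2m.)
10

Reasoning: The number of irreducible complex representations of a finite group equals its number of conjugacy classes. For a direct product, #classes(G x H) = #classes(G) * #classes(H). Z/2Z has 2 classes (abelian), D_7 has 5 classes, so 2 * 5 = 10, so Z/2Z x D_7 (order 28) has exactly 10 irreducible complex representations.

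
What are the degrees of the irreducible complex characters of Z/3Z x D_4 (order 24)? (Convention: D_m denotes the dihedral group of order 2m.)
Dimensions: 1, 1, 1, 1, 1, 1, 1, 1, 1, 1, 1, 1, 2, 2, 2

Justification: There are 15 irreducibles (= number of conjugacy classes). Their dimensions d_i satisfy sum d_i^2 = |G| = 24: 1 + 1 + 1 + 1 + 1 + 1 + 1 + 1 + 1 + 1 + 1 + 1 + 4 + 4 + 4 = 24. (For the product with Z/3Z: each of the 3 1-dim characters of Z/3Z tensors with each irrep of D_4, giving 3 copies of each D_4-dimension.)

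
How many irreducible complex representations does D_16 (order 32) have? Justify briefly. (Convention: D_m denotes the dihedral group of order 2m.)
11

The number of irreducible complex representations of a finite group equals its number of conjugacy classes. D_16 has 11 conjugacy classes (n/2 + 3 for n even), so D_16 (order 32) has exactly 11 irreducible complex representations.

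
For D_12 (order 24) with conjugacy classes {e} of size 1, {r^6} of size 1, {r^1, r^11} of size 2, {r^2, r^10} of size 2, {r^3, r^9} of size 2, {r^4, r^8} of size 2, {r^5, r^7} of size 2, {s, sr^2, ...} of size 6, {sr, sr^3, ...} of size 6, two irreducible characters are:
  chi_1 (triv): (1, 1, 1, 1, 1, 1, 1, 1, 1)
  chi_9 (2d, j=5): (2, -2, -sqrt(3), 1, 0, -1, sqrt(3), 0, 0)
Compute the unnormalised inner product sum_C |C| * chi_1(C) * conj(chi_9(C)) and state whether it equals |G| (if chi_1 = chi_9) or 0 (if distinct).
Sum = 0; so <chi_1, chi_9> = 0 (distinct irreducibles are orthogonal).

Compute term by term over conjugacy classes (|C| * chi_1(C) * conj(chi_9(C))):
  1*(1)*conj(2) + 1*(1)*conj(-2) + 2*(1)*conj(-sqrt(3)) + 2*(1)*conj(1) + 2*(1)*conj(0) + 2*(1)*conj(-1) + 2*(1)*conj(sqrt(3)) + 6*(1)*conj(0) + 6*(1)*conj(0)
  = (2) + (-2) + (-2*sqrt(3)) + (2) + (0) + (-2) + (2*sqrt(3)) + (0) + (0)
  = 0.
Dividing by |G| = 24 gives 0/24 = 0, matching the row-orthogonality relation <chi_1, chi_9> = [chi_1 = chi_9].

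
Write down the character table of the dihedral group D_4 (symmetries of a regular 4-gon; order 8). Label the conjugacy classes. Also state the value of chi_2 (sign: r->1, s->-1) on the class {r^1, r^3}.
Conjugacy classes: {e} of size 1, {r^2} of size 1, {r^1, r^3} of size 2, {s, sr^2, ...} of size 2, {sr, sr^3, ...} of size 2.
Character table:
  irrep \ class              {e} (size 1)  {r^2} (size 1)  {r^1, r^3} (size 2)  {s, sr^2, ...} (size 2)  {sr, sr^3, ...} (size 2)
  chi_1 (triv)               1             1               1                    1                        1                       
  chi_2 (sign: r->1, s->-1)  1             1               1                    -1                       -1                      
  chi_3 (r->-1, s->1)        1             1               -1                   1                        -1                      
  chi_4 (r->-1, s->-1)       1             1               -1                   -1                       1                       
  chi_5 (2d, j=1)            2             -2              0                    0                        0                       

Spot check: chi_2 (sign: r->1, s->-1) on {r^1, r^3} = 1.

Justification: D_4 has order 2*4 = 8 with 5 conjugacy classes, hence 5 irreducibles. Sum of squared dims 1 + 1 + 1 + 1 + 4 = 8 = |G|. Linear characters come from the abelianisation; the 2-dimensional irreps have character r^k -> 2*cos(2*pi*j*k/4), reflections -> 0.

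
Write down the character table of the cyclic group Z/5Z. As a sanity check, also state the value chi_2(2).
Character table of Z/5Z (irreps indexed chi_0,...,chi_4 with chi_k(m) = zeta_5^(k*m), zeta_5 = exp(2*pi*i/5)):
  irrep \ class  {0} (size 1)  {1} (size 1)    {2} (size 1)    {3} (size 1)    {4} (size 1)  
  chi_0          1             1               1               1               1             
  chi_1          1             exp(2*I*pi/5)   exp(4*I*pi/5)   exp(-4*I*pi/5)  exp(-2*I*pi/5)
  chi_2          1             exp(4*I*pi/5)   exp(-2*I*pi/5)  exp(2*I*pi/5)   exp(-4*I*pi/5)
  chi_3          1             exp(-4*I*pi/5)  exp(2*I*pi/5)   exp(-2*I*pi/5)  exp(4*I*pi/5) 
  chi_4          1             exp(-2*I*pi/5)  exp(-4*I*pi/5)  exp(4*I*pi/5)   exp(2*I*pi/5) 

Spot check: chi_2(2) = zeta_5^(2*2) = zeta_5^4 = exp(-2*I*pi/5).

Z/5Z is abelian, so all 5 irreducible complex representations are 1-dimensional. They are given by chi_k(m) = zeta_5^(k*m) for k = 0,...,4. Row orthogonality: sum_m chi_k(m) conj(chi_l(m)) = 5 * [k = l].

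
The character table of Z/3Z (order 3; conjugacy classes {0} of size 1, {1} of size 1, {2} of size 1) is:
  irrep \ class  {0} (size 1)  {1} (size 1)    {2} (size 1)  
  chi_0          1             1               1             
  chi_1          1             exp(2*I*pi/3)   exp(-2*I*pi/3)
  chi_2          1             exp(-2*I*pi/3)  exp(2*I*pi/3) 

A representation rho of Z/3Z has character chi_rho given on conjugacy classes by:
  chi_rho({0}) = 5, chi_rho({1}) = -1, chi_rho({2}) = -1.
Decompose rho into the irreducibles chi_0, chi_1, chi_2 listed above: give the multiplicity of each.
Multiplicities: chi_0: 1, chi_1: 2, chi_2: 2.

Use <chi_rho, chi> = (1/|G|) sum_C |C| * chi_rho(C) * conj(chi(C)) with |G| = 3 for each irreducible chi in the table:
  <chi_rho, chi_0> = (1/3)[1*(5)*conj(1) + 1*(-1)*conj(1) + 1*(-1)*conj(1)]
      = (1/3)[(5) + (-1) + (-1)] = 3/3 = 1
  <chi_rho, chi_1> = (1/3)[1*(5)*conj(1) + 1*(-1)*conj(exp(2*I*pi/3)) + 1*(-1)*conj(exp(-2*I*pi/3))]
      = (1/3)[(5) + (2 + exp(-2*I*pi/3) + 2*exp(2*I*pi/3)) + (2 + 2*exp(-2*I*pi/3) + exp(2*I*pi/3))] = 6/3 = 2
  <chi_rho, chi_2> = (1/3)[1*(5)*conj(1) + 1*(-1)*conj(exp(-2*I*pi/3)) + 1*(-1)*conj(exp(2*I*pi/3))]
      = (1/3)[(5) + (2 + 2*exp(-2*I*pi/3) + exp(2*I*pi/3)) + (2 + exp(-2*I*pi/3) + 2*exp(2*I*pi/3))] = 6/3 = 2
(Exp terms are combined using exp(i*s)*conj(exp(i*t)) = exp(i*(s-t)), and sums of them are collapsed using the identity that for every m > 1 the m distinct m-th roots of unity sum to 0, e.g. 1 + exp(2*I*pi/3) + exp(-2*I*pi/3) = 0.)
Dimension check: dim(rho) = sum (mult * dim) = 1*1 + 2*1 + 2*1 = 5 = chi_rho(e) = 5.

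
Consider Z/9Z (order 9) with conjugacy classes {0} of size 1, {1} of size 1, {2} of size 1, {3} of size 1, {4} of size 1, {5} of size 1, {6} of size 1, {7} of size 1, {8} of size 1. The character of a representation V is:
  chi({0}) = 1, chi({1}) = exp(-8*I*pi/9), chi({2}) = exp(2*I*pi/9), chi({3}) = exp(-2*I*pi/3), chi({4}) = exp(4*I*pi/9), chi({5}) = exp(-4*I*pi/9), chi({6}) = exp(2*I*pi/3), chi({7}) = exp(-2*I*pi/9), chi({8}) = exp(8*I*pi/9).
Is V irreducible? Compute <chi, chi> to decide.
Irreducible: <chi, chi> = 1.

Reasoning: <chi, chi> = (1/|G|) sum_C |C| * |chi(C)|^2 = (1/9)[1*|1|^2 + 1*|exp(-8*I*pi/9)|^2 + 1*|exp(2*I*pi/9)|^2 + 1*|exp(-2*I*pi/3)|^2 + 1*|exp(4*I*pi/9)|^2 + 1*|exp(-4*I*pi/9)|^2 + 1*|exp(2*I*pi/3)|^2 + 1*|exp(-2*I*pi/9)|^2 + 1*|exp(8*I*pi/9)|^2]
  = (1/9)[(1) + (1) + (1) + (1) + (1) + (1) + (1) + (1) + (1)] = 9/9 = 1.
(Exp terms are combined using exp(i*s)*conj(exp(i*t)) = exp(i*(s-t)), and sums of them are collapsed using the identity that for every m > 1 the m distinct m-th roots of unity sum to 0, e.g. 1 + exp(2*I*pi/3) + exp(-2*I*pi/3) = 0.)
A character is irreducible iff <chi, chi> = 1, so this representation is irreducible.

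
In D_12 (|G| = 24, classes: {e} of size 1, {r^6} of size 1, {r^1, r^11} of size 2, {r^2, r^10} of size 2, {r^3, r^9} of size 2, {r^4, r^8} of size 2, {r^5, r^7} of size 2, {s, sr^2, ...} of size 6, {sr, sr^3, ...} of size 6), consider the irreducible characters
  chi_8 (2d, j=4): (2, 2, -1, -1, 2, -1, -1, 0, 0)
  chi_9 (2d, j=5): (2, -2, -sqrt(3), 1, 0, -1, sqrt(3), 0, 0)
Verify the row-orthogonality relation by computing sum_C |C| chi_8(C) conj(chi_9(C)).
Sum = 0; so <chi_8, chi_9> = 0 (distinct irreducibles are orthogonal).

Working: Compute term by term over conjugacy classes (|C| * chi_8(C) * conj(chi_9(C))):
  1*(2)*conj(2) + 1*(2)*conj(-2) + 2*(-1)*conj(-sqrt(3)) + 2*(-1)*conj(1) + 2*(2)*conj(0) + 2*(-1)*conj(-1) + 2*(-1)*conj(sqrt(3)) + 6*(0)*conj(0) + 6*(0)*conj(0)
  = (4) + (-4) + (2*sqrt(3)) + (-2) + (0) + (2) + (-2*sqrt(3)) + (0) + (0)
  = 0.
Dividing by |G| = 24 gives 0/24 = 0, matching the row-orthogonality relation <chi_8, chi_9> = [chi_8 = chi_9].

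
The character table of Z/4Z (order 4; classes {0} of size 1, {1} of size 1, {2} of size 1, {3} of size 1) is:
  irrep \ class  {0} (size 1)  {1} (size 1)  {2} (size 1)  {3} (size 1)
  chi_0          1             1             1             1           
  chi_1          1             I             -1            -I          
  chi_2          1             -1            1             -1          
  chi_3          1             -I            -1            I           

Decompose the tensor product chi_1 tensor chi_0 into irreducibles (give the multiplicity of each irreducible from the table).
chi_1 tensor chi_0 = chi_1 (all other irreducibles have multiplicity 0).

Explanation: The character of a tensor product is the pointwise product (chi_1 * chi_0)(C) = chi_1(C) * chi_0(C):
  {0}: (1)*(1), {1}: (I)*(1), {2}: (-1)*(1), {3}: (-I)*(1)
so (chi_1 * chi_0) takes values
  {0} -> 1, {1} -> I, {2} -> -1, {3} -> -I.
Now take the inner product of this character with each irreducible chi from the table, <chi_1*chi_0, chi> = (1/4) sum_C |C| (chi_1*chi_0)(C) conj(chi(C)):
  <chi_1*chi_0, chi_0> = (1/4)[1*(1)*conj(1) + 1*(I)*conj(1) + 1*(-1)*conj(1) + 1*(-I)*conj(1)]
      = (1/4)[(1) + (I) + (-1) + (-I)] = 0/4 = 0
  <chi_1*chi_0, chi_1> = (1/4)[1*(1)*conj(1) + 1*(I)*conj(I) + 1*(-1)*conj(-1) + 1*(-I)*conj(-I)]
      = (1/4)[(1) + (1) + (1) + (1)] = 4/4 = 1
  <chi_1*chi_0, chi_2> = (1/4)[1*(1)*conj(1) + 1*(I)*conj(-1) + 1*(-1)*conj(1) + 1*(-I)*conj(-1)]
      = (1/4)[(1) + (-I) + (-1) + (I)] = 0/4 = 0
  <chi_1*chi_0, chi_3> = (1/4)[1*(1)*conj(1) + 1*(I)*conj(-I) + 1*(-1)*conj(-1) + 1*(-I)*conj(I)]
      = (1/4)[(1) + (-1) + (1) + (-1)] = 0/4 = 0
(Exp terms are combined using exp(i*s)*conj(exp(i*t)) = exp(i*(s-t)), and sums of them are collapsed using the identity that for every m > 1 the m distinct m-th roots of unity sum to 0, e.g. 1 + exp(2*I*pi/3) + exp(-2*I*pi/3) = 0.)
Hence the multiplicities are chi_1: 1. Dimension check: dim(chi_1)*dim(chi_0) = 1*1 = 1 and sum (mult * dim) = 1*1 = 1.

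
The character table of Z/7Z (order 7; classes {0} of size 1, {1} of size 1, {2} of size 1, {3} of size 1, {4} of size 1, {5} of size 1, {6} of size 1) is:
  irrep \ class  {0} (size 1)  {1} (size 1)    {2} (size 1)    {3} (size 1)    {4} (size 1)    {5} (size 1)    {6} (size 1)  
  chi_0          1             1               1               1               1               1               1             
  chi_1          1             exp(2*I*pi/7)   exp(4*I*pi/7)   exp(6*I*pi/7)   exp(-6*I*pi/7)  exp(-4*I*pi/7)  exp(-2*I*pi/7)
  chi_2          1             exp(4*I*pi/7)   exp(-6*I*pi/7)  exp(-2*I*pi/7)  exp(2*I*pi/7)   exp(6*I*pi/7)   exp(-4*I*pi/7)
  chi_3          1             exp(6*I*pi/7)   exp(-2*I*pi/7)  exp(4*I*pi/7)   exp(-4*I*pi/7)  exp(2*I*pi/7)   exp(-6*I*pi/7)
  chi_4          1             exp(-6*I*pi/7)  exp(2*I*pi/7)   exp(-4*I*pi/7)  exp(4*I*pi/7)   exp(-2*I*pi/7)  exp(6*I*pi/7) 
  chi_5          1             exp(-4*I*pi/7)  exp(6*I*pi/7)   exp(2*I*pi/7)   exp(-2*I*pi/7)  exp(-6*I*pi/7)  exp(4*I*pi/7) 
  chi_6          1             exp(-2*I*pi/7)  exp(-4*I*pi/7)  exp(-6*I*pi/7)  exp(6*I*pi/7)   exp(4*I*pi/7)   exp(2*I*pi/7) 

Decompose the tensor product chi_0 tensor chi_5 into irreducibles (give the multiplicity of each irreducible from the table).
chi_0 tensor chi_5 = chi_5 (all other irreducibles have multiplicity 0).

Derivation: The character of a tensor product is the pointwise product (chi_0 * chi_5)(C) = chi_0(C) * chi_5(C):
  {0}: (1)*(1), {1}: (1)*(exp(-4*I*pi/7)), {2}: (1)*(exp(6*I*pi/7)), {3}: (1)*(exp(2*I*pi/7)), {4}: (1)*(exp(-2*I*pi/7)), {5}: (1)*(exp(-6*I*pi/7)), {6}: (1)*(exp(4*I*pi/7))
so (chi_0 * chi_5) takes values
  {0} -> 1, {1} -> exp(-4*I*pi/7), {2} -> exp(6*I*pi/7), {3} -> exp(2*I*pi/7), {4} -> exp(-2*I*pi/7), {5} -> exp(-6*I*pi/7), {6} -> exp(4*I*pi/7).
Now take the inner product of this character with each irreducible chi from the table, <chi_0*chi_5, chi> = (1/7) sum_C |C| (chi_0*chi_5)(C) conj(chi(C)):
  <chi_0*chi_5, chi_0> = (1/7)[1*(1)*conj(1) + 1*(exp(-4*I*pi/7))*conj(1) + 1*(exp(6*I*pi/7))*conj(1) + 1*(exp(2*I*pi/7))*conj(1) + 1*(exp(-2*I*pi/7))*conj(1) + 1*(exp(-6*I*pi/7))*conj(1) + 1*(exp(4*I*pi/7))*conj(1)]
      = (1/7)[(1) + (exp(-4*I*pi/7)) + (exp(6*I*pi/7)) + (exp(2*I*pi/7)) + (exp(-2*I*pi/7)) + (exp(-6*I*pi/7)) + (exp(4*I*pi/7))] = 0/7 = 0
  <chi_0*chi_5, chi_1> = (1/7)[1*(1)*conj(1) + 1*(exp(-4*I*pi/7))*conj(exp(2*I*pi/7)) + 1*(exp(6*I*pi/7))*conj(exp(4*I*pi/7)) + 1*(exp(2*I*pi/7))*conj(exp(6*I*pi/7)) + 1*(exp(-2*I*pi/7))*conj(exp(-6*I*pi/7)) + 1*(exp(-6*I*pi/7))*conj(exp(-4*I*pi/7)) + 1*(exp(4*I*pi/7))*conj(exp(-2*I*pi/7))]
      = (1/7)[(1) + (exp(-6*I*pi/7)) + (exp(2*I*pi/7)) + (exp(-4*I*pi/7)) + (exp(4*I*pi/7)) + (exp(-2*I*pi/7)) + (exp(6*I*pi/7))] = 0/7 = 0
  <chi_0*chi_5, chi_2> = (1/7)[1*(1)*conj(1) + 1*(exp(-4*I*pi/7))*conj(exp(4*I*pi/7)) + 1*(exp(6*I*pi/7))*conj(exp(-6*I*pi/7)) + 1*(exp(2*I*pi/7))*conj(exp(-2*I*pi/7)) + 1*(exp(-2*I*pi/7))*conj(exp(2*I*pi/7)) + 1*(exp(-6*I*pi/7))*conj(exp(6*I*pi/7)) + 1*(exp(4*I*pi/7))*conj(exp(-4*I*pi/7))]
      = (1/7)[(1) + (exp(6*I*pi/7)) + (exp(-2*I*pi/7)) + (exp(4*I*pi/7)) + (exp(-4*I*pi/7)) + (exp(2*I*pi/7)) + (exp(-6*I*pi/7))] = 0/7 = 0
  <chi_0*chi_5, chi_3> = (1/7)[1*(1)*conj(1) + 1*(exp(-4*I*pi/7))*conj(exp(6*I*pi/7)) + 1*(exp(6*I*pi/7))*conj(exp(-2*I*pi/7)) + 1*(exp(2*I*pi/7))*conj(exp(4*I*pi/7)) + 1*(exp(-2*I*pi/7))*conj(exp(-4*I*pi/7)) + 1*(exp(-6*I*pi/7))*conj(exp(2*I*pi/7)) + 1*(exp(4*I*pi/7))*conj(exp(-6*I*pi/7))]
      = (1/7)[(1) + (exp(4*I*pi/7)) + (exp(-6*I*pi/7)) + (exp(-2*I*pi/7)) + (exp(2*I*pi/7)) + (exp(6*I*pi/7)) + (exp(-4*I*pi/7))] = 0/7 = 0
  <chi_0*chi_5, chi_4> = (1/7)[1*(1)*conj(1) + 1*(exp(-4*I*pi/7))*conj(exp(-6*I*pi/7)) + 1*(exp(6*I*pi/7))*conj(exp(2*I*pi/7)) + 1*(exp(2*I*pi/7))*conj(exp(-4*I*pi/7)) + 1*(exp(-2*I*pi/7))*conj(exp(4*I*pi/7)) + 1*(exp(-6*I*pi/7))*conj(exp(-2*I*pi/7)) + 1*(exp(4*I*pi/7))*conj(exp(6*I*pi/7))]
      = (1/7)[(1) + (exp(2*I*pi/7)) + (exp(4*I*pi/7)) + (exp(6*I*pi/7)) + (exp(-6*I*pi/7)) + (exp(-4*I*pi/7)) + (exp(-2*I*pi/7))] = 0/7 = 0
  <chi_0*chi_5, chi_5> = (1/7)[1*(1)*conj(1) + 1*(exp(-4*I*pi/7))*conj(exp(-4*I*pi/7)) + 1*(exp(6*I*pi/7))*conj(exp(6*I*pi/7)) + 1*(exp(2*I*pi/7))*conj(exp(2*I*pi/7)) + 1*(exp(-2*I*pi/7))*conj(exp(-2*I*pi/7)) + 1*(exp(-6*I*pi/7))*conj(exp(-6*I*pi/7)) + 1*(exp(4*I*pi/7))*conj(exp(4*I*pi/7))]
      = (1/7)[(1) + (1) + (1) + (1) + (1) + (1) + (1)] = 7/7 = 1
  <chi_0*chi_5, chi_6> = (1/7)[1*(1)*conj(1) + 1*(exp(-4*I*pi/7))*conj(exp(-2*I*pi/7)) + 1*(exp(6*I*pi/7))*conj(exp(-4*I*pi/7)) + 1*(exp(2*I*pi/7))*conj(exp(-6*I*pi/7)) + 1*(exp(-2*I*pi/7))*conj(exp(6*I*pi/7)) + 1*(exp(-6*I*pi/7))*conj(exp(4*I*pi/7)) + 1*(exp(4*I*pi/7))*conj(exp(2*I*pi/7))]
      = (1/7)[(1) + (exp(-2*I*pi/7)) + (exp(-4*I*pi/7)) + (exp(-6*I*pi/7)) + (exp(6*I*pi/7)) + (exp(4*I*pi/7)) + (exp(2*I*pi/7))] = 0/7 = 0
(Exp terms are combined using exp(i*s)*conj(exp(i*t)) = exp(i*(s-t)), and sums of them are collapsed using the identity that for every m > 1 the m distinct m-th roots of unity sum to 0, e.g. 1 + exp(2*I*pi/3) + exp(-2*I*pi/3) = 0.)
Hence the multiplicities are chi_5: 1. Dimension check: dim(chi_0)*dim(chi_5) = 1*1 = 1 and sum (mult * dim) = 1*1 = 1.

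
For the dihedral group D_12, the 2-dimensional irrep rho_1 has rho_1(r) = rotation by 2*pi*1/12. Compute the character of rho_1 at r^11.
chi_{rho_1}(r^11) = 2*cos(2*pi*1*11/12) = sqrt(3)

rho_1(r^11) is rotation by angle 2*pi*1*11/12, whose trace is 2*cos(2*pi*1*11/12) = sqrt(3).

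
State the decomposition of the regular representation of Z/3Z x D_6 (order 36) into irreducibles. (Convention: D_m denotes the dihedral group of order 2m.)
Each irreducible V_i of dimension d_i appears with multiplicity d_i, i.e. rho_reg = (direct sum over all irreducibles V_i) d_i V_i. The irreducible dimensions for Z/3Z x D_6 are 1, 1, 1, 1, 1, 1, 1, 1, 1, 1, 1, 1, 2, 2, 2, 2, 2, 2: 12 irreducibles of dimension 1, each with multiplicity 1; 6 irreducibles of dimension 2, each with multiplicity 2. Total dimension 12*1*1 + 6*2*2 = 36 = |G|.

Solution. General theorem: in the regular representation of a finite group G, each irreducible appears with multiplicity equal to its dimension. Check: dim(rho_reg) = sum d_i^2 = 1 + 1 + 1 + 1 + 1 + 1 + 1 + 1 + 1 + 1 + 1 + 1 + 4 + 4 + 4 + 4 + 4 + 4 = 36 = |G|.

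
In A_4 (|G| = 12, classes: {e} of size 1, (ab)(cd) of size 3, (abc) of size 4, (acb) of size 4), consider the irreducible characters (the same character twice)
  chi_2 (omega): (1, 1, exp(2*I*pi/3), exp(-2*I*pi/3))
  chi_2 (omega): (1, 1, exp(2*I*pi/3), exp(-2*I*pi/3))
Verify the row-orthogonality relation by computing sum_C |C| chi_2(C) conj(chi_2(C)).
Sum = 12 = |G| = 12; so <chi_2, chi_2> = 1 (norm-1 confirms irreducibility).

Proof sketch: Compute term by term over conjugacy classes (|C| * chi_2(C) * conj(chi_2(C))):
  1*(1)*conj(1) + 3*(1)*conj(1) + 4*(exp(2*I*pi/3))*conj(exp(2*I*pi/3)) + 4*(exp(-2*I*pi/3))*conj(exp(-2*I*pi/3))
  = (1) + (3) + (4) + (4)
  = 12.
(Exp terms are combined using exp(i*s)*conj(exp(i*t)) = exp(i*(s-t)), and sums of them are collapsed using the identity that for every m > 1 the m distinct m-th roots of unity sum to 0, e.g. 1 + exp(2*I*pi/3) + exp(-2*I*pi/3) = 0.)
Dividing by |G| = 12 gives 12/12 = 1, matching the row-orthogonality relation <chi_2, chi_2> = [chi_2 = chi_2].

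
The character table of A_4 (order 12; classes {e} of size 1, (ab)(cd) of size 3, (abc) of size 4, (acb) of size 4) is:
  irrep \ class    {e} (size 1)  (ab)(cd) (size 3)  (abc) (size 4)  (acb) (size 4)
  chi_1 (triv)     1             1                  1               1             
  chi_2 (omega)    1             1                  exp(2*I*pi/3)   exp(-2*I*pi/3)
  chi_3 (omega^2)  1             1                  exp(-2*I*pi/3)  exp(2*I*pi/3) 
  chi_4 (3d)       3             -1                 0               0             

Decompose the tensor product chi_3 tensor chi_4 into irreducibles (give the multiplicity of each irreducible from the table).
chi_3 tensor chi_4 = chi_4 (all other irreducibles have multiplicity 0).

Justification: The character of a tensor product is the pointwise product (chi_3 * chi_4)(C) = chi_3(C) * chi_4(C):
  {e}: (1)*(3), (ab)(cd): (1)*(-1), (abc): (exp(-2*I*pi/3))*(0), (acb): (exp(2*I*pi/3))*(0)
so (chi_3 * chi_4) takes values
  {e} -> 3, (ab)(cd) -> -1, (abc) -> 0, (acb) -> 0.
Now take the inner product of this character with each irreducible chi from the table, <chi_3*chi_4, chi> = (1/12) sum_C |C| (chi_3*chi_4)(C) conj(chi(C)):
  <chi_3*chi_4, chi_1> = (1/12)[1*(3)*conj(1) + 3*(-1)*conj(1) + 4*(0)*conj(1) + 4*(0)*conj(1)]
      = (1/12)[(3) + (-3) + (0) + (0)] = 0/12 = 0
  <chi_3*chi_4, chi_2> = (1/12)[1*(3)*conj(1) + 3*(-1)*conj(1) + 4*(0)*conj(exp(2*I*pi/3)) + 4*(0)*conj(exp(-2*I*pi/3))]
      = (1/12)[(3) + (-3) + (0) + (0)] = 0/12 = 0
  <chi_3*chi_4, chi_3> = (1/12)[1*(3)*conj(1) + 3*(-1)*conj(1) + 4*(0)*conj(exp(-2*I*pi/3)) + 4*(0)*conj(exp(2*I*pi/3))]
      = (1/12)[(3) + (-3) + (0) + (0)] = 0/12 = 0
  <chi_3*chi_4, chi_4> = (1/12)[1*(3)*conj(3) + 3*(-1)*conj(-1) + 4*(0)*conj(0) + 4*(0)*conj(0)]
      = (1/12)[(9) + (3) + (0) + (0)] = 12/12 = 1
(Exp terms are combined using exp(i*s)*conj(exp(i*t)) = exp(i*(s-t)), and sums of them are collapsed using the identity that for every m > 1 the m distinct m-th roots of unity sum to 0, e.g. 1 + exp(2*I*pi/3) + exp(-2*I*pi/3) = 0.)
Hence the multiplicities are chi_4: 1. Dimension check: dim(chi_3)*dim(chi_4) = 1*3 = 3 and sum (mult * dim) = 1*3 = 3.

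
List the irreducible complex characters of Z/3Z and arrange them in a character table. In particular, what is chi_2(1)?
Character table of Z/3Z (irreps indexed chi_0,...,chi_2 with chi_k(m) = zeta_3^(k*m), zeta_3 = exp(2*pi*i/3)):
  irrep \ class  {0} (size 1)  {1} (size 1)    {2} (size 1)  
  chi_0          1             1               1             
  chi_1          1             exp(2*I*pi/3)   exp(-2*I*pi/3)
  chi_2          1             exp(-2*I*pi/3)  exp(2*I*pi/3) 

Spot check: chi_2(1) = zeta_3^(2*1) = zeta_3^2 = exp(-2*I*pi/3).

Proof sketch: Z/3Z is abelian, so all 3 irreducible complex representations are 1-dimensional. They are given by chi_k(m) = zeta_3^(k*m) for k = 0,...,2. Row orthogonality: sum_m chi_k(m) conj(chi_l(m)) = 3 * [k = l].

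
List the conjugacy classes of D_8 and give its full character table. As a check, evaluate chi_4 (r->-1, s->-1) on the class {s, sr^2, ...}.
Conjugacy classes: {e} of size 1, {r^4} of size 1, {r^1, r^7} of size 2, {r^2, r^6} of size 2, {r^3, r^5} of size 2, {s, sr^2, ...} of size 4, {sr, sr^3, ...} of size 4.
Character table:
  irrep \ class              {e} (size 1)  {r^4} (size 1)  {r^1, r^7} (size 2)  {r^2, r^6} (size 2)  {r^3, r^5} (size 2)  {s, sr^2, ...} (size 4)  {sr, sr^3, ...} (size 4)
  chi_1 (triv)               1             1               1                    1                    1                    1                        1                       
  chi_2 (sign: r->1, s->-1)  1             1               1                    1                    1                    -1                       -1                      
  chi_3 (r->-1, s->1)        1             1               -1                   1                    -1                   1                        -1                      
  chi_4 (r->-1, s->-1)       1             1               -1                   1                    -1                   -1                       1                       
  chi_5 (2d, j=1)            2             -2              sqrt(2)              0                    -sqrt(2)             0                        0                       
  chi_6 (2d, j=2)            2             2               0                    -2                   0                    0                        0                       
  chi_7 (2d, j=3)            2             -2              -sqrt(2)             0                    sqrt(2)              0                        0                       

Spot check: chi_4 (r->-1, s->-1) on {s, sr^2, ...} = -1.

Why: D_8 has order 2*8 = 16 with 7 conjugacy classes, hence 7 irreducibles. Sum of squared dims 1 + 1 + 1 + 1 + 4 + 4 + 4 = 16 = |G|. Linear characters come from the abelianisation; the 2-dimensional irreps have character r^k -> 2*cos(2*pi*j*k/8), reflections -> 0.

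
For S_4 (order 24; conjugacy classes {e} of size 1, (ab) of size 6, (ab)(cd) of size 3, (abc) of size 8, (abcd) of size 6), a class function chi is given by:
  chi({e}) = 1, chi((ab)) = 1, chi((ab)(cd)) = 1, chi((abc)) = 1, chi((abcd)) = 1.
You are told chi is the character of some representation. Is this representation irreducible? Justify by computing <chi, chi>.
Irreducible: <chi, chi> = 1.

Working: <chi, chi> = (1/|G|) sum_C |C| * |chi(C)|^2 = (1/24)[1*|1|^2 + 6*|1|^2 + 3*|1|^2 + 8*|1|^2 + 6*|1|^2]
  = (1/24)[(1) + (6) + (3) + (8) + (6)] = 24/24 = 1.
A character is irreducible iff <chi, chi> = 1, so this representation is irreducible.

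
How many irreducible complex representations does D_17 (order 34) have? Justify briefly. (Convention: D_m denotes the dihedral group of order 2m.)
10

Why: The number of irreducible complex representations of a finite group equals its number of conjugacy classes. D_17 has 10 conjugacy classes ((n+3)/2 for n odd), so D_17 (order 34) has exactly 10 irreducible complex representations.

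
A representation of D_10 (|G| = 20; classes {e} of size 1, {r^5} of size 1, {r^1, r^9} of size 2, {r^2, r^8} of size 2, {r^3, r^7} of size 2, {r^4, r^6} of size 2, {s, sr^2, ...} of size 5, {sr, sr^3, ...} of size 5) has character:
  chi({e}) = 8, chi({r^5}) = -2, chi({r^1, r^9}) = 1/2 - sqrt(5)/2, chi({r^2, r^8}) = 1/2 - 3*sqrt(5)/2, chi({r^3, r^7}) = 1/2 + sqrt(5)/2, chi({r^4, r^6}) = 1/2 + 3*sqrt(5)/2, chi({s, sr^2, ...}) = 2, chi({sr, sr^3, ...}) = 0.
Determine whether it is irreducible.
Not irreducible (reducible): <chi, chi> = 7 > 1.

Justification: <chi, chi> = (1/|G|) sum_C |C| * |chi(C)|^2 = (1/20)[1*|8|^2 + 1*|-2|^2 + 2*|1/2 - sqrt(5)/2|^2 + 2*|1/2 - 3*sqrt(5)/2|^2 + 2*|1/2 + sqrt(5)/2|^2 + 2*|1/2 + 3*sqrt(5)/2|^2 + 5*|2|^2 + 5*|0|^2]
  = (1/20)[(64) + (4) + (3 - sqrt(5)) + (23 - 3*sqrt(5)) + (sqrt(5) + 3) + (3*sqrt(5) + 23) + (20) + (0)] = 140/20 = 7.
A character is irreducible iff <chi, chi> = 1, so this representation is reducible.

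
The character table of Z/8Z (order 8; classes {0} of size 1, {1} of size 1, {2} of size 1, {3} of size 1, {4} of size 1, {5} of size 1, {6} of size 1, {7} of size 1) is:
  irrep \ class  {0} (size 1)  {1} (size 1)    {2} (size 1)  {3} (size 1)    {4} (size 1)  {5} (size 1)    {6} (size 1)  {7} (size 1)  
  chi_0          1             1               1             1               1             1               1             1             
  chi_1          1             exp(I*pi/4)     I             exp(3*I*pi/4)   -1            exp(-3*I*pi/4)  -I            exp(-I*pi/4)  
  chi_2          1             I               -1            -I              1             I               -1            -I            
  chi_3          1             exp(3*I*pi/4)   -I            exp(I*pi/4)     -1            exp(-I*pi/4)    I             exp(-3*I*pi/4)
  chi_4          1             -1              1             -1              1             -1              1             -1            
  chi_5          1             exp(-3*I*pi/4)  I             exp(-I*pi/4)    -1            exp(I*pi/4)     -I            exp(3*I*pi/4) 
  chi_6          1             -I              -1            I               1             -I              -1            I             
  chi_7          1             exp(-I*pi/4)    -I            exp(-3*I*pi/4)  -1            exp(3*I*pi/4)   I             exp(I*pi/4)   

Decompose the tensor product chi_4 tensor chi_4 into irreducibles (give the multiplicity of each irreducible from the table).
chi_4 tensor chi_4 = chi_0 (all other irreducibles have multiplicity 0).

Working: The character of a tensor product is the pointwise product (chi_4 * chi_4)(C) = chi_4(C) * chi_4(C):
  {0}: (1)*(1), {1}: (-1)*(-1), {2}: (1)*(1), {3}: (-1)*(-1), {4}: (1)*(1), {5}: (-1)*(-1), {6}: (1)*(1), {7}: (-1)*(-1)
so (chi_4 * chi_4) takes values
  {0} -> 1, {1} -> 1, {2} -> 1, {3} -> 1, {4} -> 1, {5} -> 1, {6} -> 1, {7} -> 1.
Now take the inner product of this character with each irreducible chi from the table, <chi_4*chi_4, chi> = (1/8) sum_C |C| (chi_4*chi_4)(C) conj(chi(C)):
  <chi_4*chi_4, chi_0> = (1/8)[1*(1)*conj(1) + 1*(1)*conj(1) + 1*(1)*conj(1) + 1*(1)*conj(1) + 1*(1)*conj(1) + 1*(1)*conj(1) + 1*(1)*conj(1) + 1*(1)*conj(1)]
      = (1/8)[(1) + (1) + (1) + (1) + (1) + (1) + (1) + (1)] = 8/8 = 1
  <chi_4*chi_4, chi_1> = (1/8)[1*(1)*conj(1) + 1*(1)*conj(exp(I*pi/4)) + 1*(1)*conj(I) + 1*(1)*conj(exp(3*I*pi/4)) + 1*(1)*conj(-1) + 1*(1)*conj(exp(-3*I*pi/4)) + 1*(1)*conj(-I) + 1*(1)*conj(exp(-I*pi/4))]
      = (1/8)[(1) + (exp(-I*pi/4)) + (-I) + (exp(-3*I*pi/4)) + (-1) + (exp(3*I*pi/4)) + (I) + (exp(I*pi/4))] = 0/8 = 0
  <chi_4*chi_4, chi_2> = (1/8)[1*(1)*conj(1) + 1*(1)*conj(I) + 1*(1)*conj(-1) + 1*(1)*conj(-I) + 1*(1)*conj(1) + 1*(1)*conj(I) + 1*(1)*conj(-1) + 1*(1)*conj(-I)]
      = (1/8)[(1) + (-I) + (-1) + (I) + (1) + (-I) + (-1) + (I)] = 0/8 = 0
  <chi_4*chi_4, chi_3> = (1/8)[1*(1)*conj(1) + 1*(1)*conj(exp(3*I*pi/4)) + 1*(1)*conj(-I) + 1*(1)*conj(exp(I*pi/4)) + 1*(1)*conj(-1) + 1*(1)*conj(exp(-I*pi/4)) + 1*(1)*conj(I) + 1*(1)*conj(exp(-3*I*pi/4))]
      = (1/8)[(1) + (exp(-3*I*pi/4)) + (I) + (exp(-I*pi/4)) + (-1) + (exp(I*pi/4)) + (-I) + (exp(3*I*pi/4))] = 0/8 = 0
  <chi_4*chi_4, chi_4> = (1/8)[1*(1)*conj(1) + 1*(1)*conj(-1) + 1*(1)*conj(1) + 1*(1)*conj(-1) + 1*(1)*conj(1) + 1*(1)*conj(-1) + 1*(1)*conj(1) + 1*(1)*conj(-1)]
      = (1/8)[(1) + (-1) + (1) + (-1) + (1) + (-1) + (1) + (-1)] = 0/8 = 0
  <chi_4*chi_4, chi_5> = (1/8)[1*(1)*conj(1) + 1*(1)*conj(exp(-3*I*pi/4)) + 1*(1)*conj(I) + 1*(1)*conj(exp(-I*pi/4)) + 1*(1)*conj(-1) + 1*(1)*conj(exp(I*pi/4)) + 1*(1)*conj(-I) + 1*(1)*conj(exp(3*I*pi/4))]
      = (1/8)[(1) + (exp(3*I*pi/4)) + (-I) + (exp(I*pi/4)) + (-1) + (exp(-I*pi/4)) + (I) + (exp(-3*I*pi/4))] = 0/8 = 0
  <chi_4*chi_4, chi_6> = (1/8)[1*(1)*conj(1) + 1*(1)*conj(-I) + 1*(1)*conj(-1) + 1*(1)*conj(I) + 1*(1)*conj(1) + 1*(1)*conj(-I) + 1*(1)*conj(-1) + 1*(1)*conj(I)]
      = (1/8)[(1) + (I) + (-1) + (-I) + (1) + (I) + (-1) + (-I)] = 0/8 = 0
  <chi_4*chi_4, chi_7> = (1/8)[1*(1)*conj(1) + 1*(1)*conj(exp(-I*pi/4)) + 1*(1)*conj(-I) + 1*(1)*conj(exp(-3*I*pi/4)) + 1*(1)*conj(-1) + 1*(1)*conj(exp(3*I*pi/4)) + 1*(1)*conj(I) + 1*(1)*conj(exp(I*pi/4))]
      = (1/8)[(1) + (exp(I*pi/4)) + (I) + (exp(3*I*pi/4)) + (-1) + (exp(-3*I*pi/4)) + (-I) + (exp(-I*pi/4))] = 0/8 = 0
(Exp terms are combined using exp(i*s)*conj(exp(i*t)) = exp(i*(s-t)), and sums of them are collapsed using the identity that for every m > 1 the m distinct m-th roots of unity sum to 0, e.g. 1 + exp(2*I*pi/3) + exp(-2*I*pi/3) = 0.)
Hence the multiplicities are chi_0: 1. Dimension check: dim(chi_4)*dim(chi_4) = 1*1 = 1 and sum (mult * dim) = 1*1 = 1.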